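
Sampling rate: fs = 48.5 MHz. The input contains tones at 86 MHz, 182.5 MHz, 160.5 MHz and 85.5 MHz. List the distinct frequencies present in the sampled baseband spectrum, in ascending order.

fs/2 = 24.25 MHz.
86 MHz mod fs = 37.5 MHz.
37.5 MHz > fs/2 = 24.25 MHz, folds to fs − 37.5 MHz = 11 MHz.
182.5 MHz mod fs = 37 MHz.
37 MHz > fs/2 = 24.25 MHz, folds to fs − 37 MHz = 11.5 MHz.
160.5 MHz mod fs = 15 MHz.
15 MHz ≤ fs/2 = 24.25 MHz, appears at 15 MHz.
85.5 MHz mod fs = 37 MHz.
37 MHz > fs/2 = 24.25 MHz, folds to fs − 37 MHz = 11.5 MHz.
Distinct values: {11 MHz, 11.5 MHz, 15 MHz}.

11 MHz, 11.5 MHz, 15 MHz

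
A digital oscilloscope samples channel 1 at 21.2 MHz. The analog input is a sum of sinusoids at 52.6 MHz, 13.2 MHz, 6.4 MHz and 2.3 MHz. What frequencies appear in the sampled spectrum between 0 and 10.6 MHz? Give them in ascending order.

2.3 MHz, 6.4 MHz, 8 MHz, 10.2 MHz

fs/2 = 10.6 MHz.
52.6 MHz mod fs = 10.2 MHz.
10.2 MHz ≤ fs/2 = 10.6 MHz, appears at 10.2 MHz.
13.2 MHz > fs/2 = 10.6 MHz, folds to fs − 13.2 MHz = 8 MHz.
6.4 MHz ≤ fs/2 = 10.6 MHz, passes unchanged.
2.3 MHz ≤ fs/2 = 10.6 MHz, passes unchanged.
Distinct values: {2.3 MHz, 6.4 MHz, 8 MHz, 10.2 MHz}.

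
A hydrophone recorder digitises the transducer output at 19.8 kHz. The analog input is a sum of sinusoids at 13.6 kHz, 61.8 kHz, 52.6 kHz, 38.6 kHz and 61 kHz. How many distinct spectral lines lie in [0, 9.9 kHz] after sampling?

fs/2 = 9.9 kHz.
13.6 kHz > fs/2 = 9.9 kHz, folds to fs − 13.6 kHz = 6.2 kHz.
61.8 kHz mod fs = 2.4 kHz.
2.4 kHz ≤ fs/2 = 9.9 kHz, appears at 2.4 kHz.
52.6 kHz mod fs = 13 kHz.
13 kHz > fs/2 = 9.9 kHz, folds to fs − 13 kHz = 6.8 kHz.
38.6 kHz mod fs = 18.8 kHz.
18.8 kHz > fs/2 = 9.9 kHz, folds to fs − 18.8 kHz = 1 kHz.
61 kHz mod fs = 1.6 kHz.
1.6 kHz ≤ fs/2 = 9.9 kHz, appears at 1.6 kHz.
Distinct values: {1 kHz, 1.6 kHz, 2.4 kHz, 6.2 kHz, 6.8 kHz} → 5.

5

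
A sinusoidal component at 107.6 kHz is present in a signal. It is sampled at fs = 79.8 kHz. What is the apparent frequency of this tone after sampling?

107.6 kHz mod fs = 27.8 kHz.
27.8 kHz ≤ fs/2 = 39.9 kHz, appears at 27.8 kHz.

27.8 kHz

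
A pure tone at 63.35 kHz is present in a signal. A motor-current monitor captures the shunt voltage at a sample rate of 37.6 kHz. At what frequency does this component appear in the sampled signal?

63.35 kHz mod fs = 25.75 kHz.
25.75 kHz > fs/2 = 18.8 kHz, folds to fs − 25.75 kHz = 11.85 kHz.

11.85 kHz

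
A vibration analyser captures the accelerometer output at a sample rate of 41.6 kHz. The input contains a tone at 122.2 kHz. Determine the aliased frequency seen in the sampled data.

2.6 kHz

122.2 kHz mod fs = 39 kHz.
39 kHz > fs/2 = 20.8 kHz, folds to fs − 39 kHz = 2.6 kHz.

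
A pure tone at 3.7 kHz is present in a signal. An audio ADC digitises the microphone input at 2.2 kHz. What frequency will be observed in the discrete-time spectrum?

3.7 kHz mod fs = 1.5 kHz.
1.5 kHz > fs/2 = 1.1 kHz, folds to fs − 1.5 kHz = 0.7 kHz.

0.7 kHz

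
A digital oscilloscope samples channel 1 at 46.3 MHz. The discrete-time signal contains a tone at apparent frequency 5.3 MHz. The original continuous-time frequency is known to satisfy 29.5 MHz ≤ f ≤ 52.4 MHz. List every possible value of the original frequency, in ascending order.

Frequencies that alias to 5.3 MHz are k·fs ± 5.3 MHz for integer k ≥ 0.
k=0: 5.3 MHz.
k=1: 41 MHz, 51.6 MHz.
k=2: 87.3 MHz, 97.9 MHz.
Within [29.5 MHz, 52.4 MHz]: 41 MHz, 51.6 MHz.

41 MHz, 51.6 MHz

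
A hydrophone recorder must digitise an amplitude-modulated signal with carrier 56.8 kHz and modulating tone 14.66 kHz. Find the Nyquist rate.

142.92 kHz

AM sidebands sit at fc ± fm = 42.14 kHz and 71.46 kHz.
Highest-frequency component: 71.46 kHz.
Nyquist rate = 2 × 71.46 kHz = 142.92 kHz.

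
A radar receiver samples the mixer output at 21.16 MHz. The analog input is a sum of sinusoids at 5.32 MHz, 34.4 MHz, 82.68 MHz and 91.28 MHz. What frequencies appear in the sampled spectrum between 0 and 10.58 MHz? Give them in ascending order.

1.96 MHz, 5.32 MHz, 6.64 MHz, 7.92 MHz

fs/2 = 10.58 MHz.
5.32 MHz ≤ fs/2 = 10.58 MHz, passes unchanged.
34.4 MHz mod fs = 13.24 MHz.
13.24 MHz > fs/2 = 10.58 MHz, folds to fs − 13.24 MHz = 7.92 MHz.
82.68 MHz mod fs = 19.2 MHz.
19.2 MHz > fs/2 = 10.58 MHz, folds to fs − 19.2 MHz = 1.96 MHz.
91.28 MHz mod fs = 6.64 MHz.
6.64 MHz ≤ fs/2 = 10.58 MHz, appears at 6.64 MHz.
Distinct values: {1.96 MHz, 5.32 MHz, 6.64 MHz, 7.92 MHz}.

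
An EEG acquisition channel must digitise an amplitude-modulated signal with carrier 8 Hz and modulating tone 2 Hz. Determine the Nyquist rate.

AM sidebands sit at fc ± fm = 6 Hz and 10 Hz.
Highest-frequency component: 10 Hz.
Nyquist rate = 2 × 10 Hz = 20 Hz.

20 Hz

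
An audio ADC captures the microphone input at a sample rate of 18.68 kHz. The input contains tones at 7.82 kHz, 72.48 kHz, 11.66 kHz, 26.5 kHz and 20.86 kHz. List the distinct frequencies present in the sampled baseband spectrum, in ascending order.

fs/2 = 9.34 kHz.
7.82 kHz ≤ fs/2 = 9.34 kHz, passes unchanged.
72.48 kHz mod fs = 16.44 kHz.
16.44 kHz > fs/2 = 9.34 kHz, folds to fs − 16.44 kHz = 2.24 kHz.
11.66 kHz > fs/2 = 9.34 kHz, folds to fs − 11.66 kHz = 7.02 kHz.
26.5 kHz mod fs = 7.82 kHz.
7.82 kHz ≤ fs/2 = 9.34 kHz, appears at 7.82 kHz.
20.86 kHz mod fs = 2.18 kHz.
2.18 kHz ≤ fs/2 = 9.34 kHz, appears at 2.18 kHz.
Distinct values: {2.18 kHz, 2.24 kHz, 7.02 kHz, 7.82 kHz}.

2.18 kHz, 2.24 kHz, 7.02 kHz, 7.82 kHz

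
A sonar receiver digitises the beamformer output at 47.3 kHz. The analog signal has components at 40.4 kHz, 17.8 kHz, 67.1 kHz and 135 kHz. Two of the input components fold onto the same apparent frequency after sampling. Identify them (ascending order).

40.4 kHz, 135 kHz

fs/2 = 23.65 kHz.
40.4 kHz > fs/2 = 23.65 kHz, folds to fs − 40.4 kHz = 6.9 kHz.
17.8 kHz ≤ fs/2 = 23.65 kHz, passes unchanged.
67.1 kHz mod fs = 19.8 kHz.
19.8 kHz ≤ fs/2 = 23.65 kHz, appears at 19.8 kHz.
135 kHz mod fs = 40.4 kHz.
40.4 kHz > fs/2 = 23.65 kHz, folds to fs − 40.4 kHz = 6.9 kHz.
40.4 kHz and 135 kHz both map to 6.9 kHz.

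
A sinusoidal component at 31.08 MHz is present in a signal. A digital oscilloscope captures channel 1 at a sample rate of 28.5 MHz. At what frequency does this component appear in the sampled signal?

2.58 MHz

31.08 MHz mod fs = 2.58 MHz.
2.58 MHz ≤ fs/2 = 14.25 MHz, appears at 2.58 MHz.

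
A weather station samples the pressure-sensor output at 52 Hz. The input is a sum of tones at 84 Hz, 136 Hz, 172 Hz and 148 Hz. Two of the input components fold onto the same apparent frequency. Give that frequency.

20 Hz

fs/2 = 26 Hz.
84 Hz mod fs = 32 Hz.
32 Hz > fs/2 = 26 Hz, folds to fs − 32 Hz = 20 Hz.
136 Hz mod fs = 32 Hz.
32 Hz > fs/2 = 26 Hz, folds to fs − 32 Hz = 20 Hz.
172 Hz mod fs = 16 Hz.
16 Hz ≤ fs/2 = 26 Hz, appears at 16 Hz.
148 Hz mod fs = 44 Hz.
44 Hz > fs/2 = 26 Hz, folds to fs − 44 Hz = 8 Hz.
84 Hz and 136 Hz both map to 20 Hz.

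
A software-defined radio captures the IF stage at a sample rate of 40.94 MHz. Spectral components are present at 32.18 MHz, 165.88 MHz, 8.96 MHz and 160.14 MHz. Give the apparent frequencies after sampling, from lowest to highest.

2.12 MHz, 3.62 MHz, 8.76 MHz, 8.96 MHz

fs/2 = 20.47 MHz.
32.18 MHz > fs/2 = 20.47 MHz, folds to fs − 32.18 MHz = 8.76 MHz.
165.88 MHz mod fs = 2.12 MHz.
2.12 MHz ≤ fs/2 = 20.47 MHz, appears at 2.12 MHz.
8.96 MHz ≤ fs/2 = 20.47 MHz, passes unchanged.
160.14 MHz mod fs = 37.32 MHz.
37.32 MHz > fs/2 = 20.47 MHz, folds to fs − 37.32 MHz = 3.62 MHz.
Distinct values: {2.12 MHz, 3.62 MHz, 8.76 MHz, 8.96 MHz}.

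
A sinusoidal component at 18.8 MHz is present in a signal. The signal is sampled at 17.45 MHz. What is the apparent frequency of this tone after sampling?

1.35 MHz

18.8 MHz mod fs = 1.35 MHz.
1.35 MHz ≤ fs/2 = 8.725 MHz, appears at 1.35 MHz.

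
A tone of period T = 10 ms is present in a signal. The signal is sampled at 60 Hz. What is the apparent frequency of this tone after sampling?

T = 10 ms → f = 1/T = 100 Hz.
100 Hz mod fs = 40 Hz.
40 Hz > fs/2 = 30 Hz, folds to fs − 40 Hz = 20 Hz.

20 Hz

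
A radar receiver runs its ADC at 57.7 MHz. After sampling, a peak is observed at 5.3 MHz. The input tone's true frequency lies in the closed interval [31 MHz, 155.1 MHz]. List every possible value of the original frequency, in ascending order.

52.4 MHz, 63 MHz, 110.1 MHz, 120.7 MHz

Frequencies that alias to 5.3 MHz are k·fs ± 5.3 MHz for integer k ≥ 0.
k=0: 5.3 MHz.
k=1: 52.4 MHz, 63 MHz.
k=2: 110.1 MHz, 120.7 MHz.
k=3: 167.8 MHz, 178.4 MHz.
Within [31 MHz, 155.1 MHz]: 52.4 MHz, 63 MHz, 110.1 MHz, 120.7 MHz.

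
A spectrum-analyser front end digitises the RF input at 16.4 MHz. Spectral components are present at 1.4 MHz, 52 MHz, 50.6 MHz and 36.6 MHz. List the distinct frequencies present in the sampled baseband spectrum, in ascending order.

fs/2 = 8.2 MHz.
1.4 MHz ≤ fs/2 = 8.2 MHz, passes unchanged.
52 MHz mod fs = 2.8 MHz.
2.8 MHz ≤ fs/2 = 8.2 MHz, appears at 2.8 MHz.
50.6 MHz mod fs = 1.4 MHz.
1.4 MHz ≤ fs/2 = 8.2 MHz, appears at 1.4 MHz.
36.6 MHz mod fs = 3.8 MHz.
3.8 MHz ≤ fs/2 = 8.2 MHz, appears at 3.8 MHz.
Distinct values: {1.4 MHz, 2.8 MHz, 3.8 MHz}.

1.4 MHz, 2.8 MHz, 3.8 MHz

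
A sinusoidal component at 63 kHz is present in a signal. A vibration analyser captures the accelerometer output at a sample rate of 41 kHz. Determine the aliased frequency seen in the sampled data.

19 kHz

63 kHz mod fs = 22 kHz.
22 kHz > fs/2 = 20.5 kHz, folds to fs − 22 kHz = 19 kHz.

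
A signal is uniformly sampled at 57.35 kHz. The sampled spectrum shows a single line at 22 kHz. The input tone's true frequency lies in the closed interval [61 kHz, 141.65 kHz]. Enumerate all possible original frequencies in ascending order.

79.35 kHz, 92.7 kHz, 136.7 kHz

Frequencies that alias to 22 kHz are k·fs ± 22 kHz for integer k ≥ 0.
k=0: 22 kHz.
k=1: 35.35 kHz, 79.35 kHz.
k=2: 92.7 kHz, 136.7 kHz.
k=3: 150.05 kHz, 194.05 kHz.
Within [61 kHz, 141.65 kHz]: 79.35 kHz, 92.7 kHz, 136.7 kHz.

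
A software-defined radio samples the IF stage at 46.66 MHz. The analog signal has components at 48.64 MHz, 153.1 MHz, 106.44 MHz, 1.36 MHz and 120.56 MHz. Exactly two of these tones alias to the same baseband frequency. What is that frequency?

fs/2 = 23.33 MHz.
48.64 MHz mod fs = 1.98 MHz.
1.98 MHz ≤ fs/2 = 23.33 MHz, appears at 1.98 MHz.
153.1 MHz mod fs = 13.12 MHz.
13.12 MHz ≤ fs/2 = 23.33 MHz, appears at 13.12 MHz.
106.44 MHz mod fs = 13.12 MHz.
13.12 MHz ≤ fs/2 = 23.33 MHz, appears at 13.12 MHz.
1.36 MHz ≤ fs/2 = 23.33 MHz, passes unchanged.
120.56 MHz mod fs = 27.24 MHz.
27.24 MHz > fs/2 = 23.33 MHz, folds to fs − 27.24 MHz = 19.42 MHz.
106.44 MHz and 153.1 MHz both map to 13.12 MHz.

13.12 MHz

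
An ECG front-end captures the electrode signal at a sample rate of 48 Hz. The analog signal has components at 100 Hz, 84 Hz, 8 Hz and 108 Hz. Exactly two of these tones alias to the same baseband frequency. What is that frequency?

fs/2 = 24 Hz.
100 Hz mod fs = 4 Hz.
4 Hz ≤ fs/2 = 24 Hz, appears at 4 Hz.
84 Hz mod fs = 36 Hz.
36 Hz > fs/2 = 24 Hz, folds to fs − 36 Hz = 12 Hz.
8 Hz ≤ fs/2 = 24 Hz, passes unchanged.
108 Hz mod fs = 12 Hz.
12 Hz ≤ fs/2 = 24 Hz, appears at 12 Hz.
84 Hz and 108 Hz both map to 12 Hz.

12 Hz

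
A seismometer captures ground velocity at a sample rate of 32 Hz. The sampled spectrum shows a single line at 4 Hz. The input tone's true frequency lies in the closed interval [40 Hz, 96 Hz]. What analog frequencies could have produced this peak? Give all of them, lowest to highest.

60 Hz, 68 Hz, 92 Hz

Frequencies that alias to 4 Hz are k·fs ± 4 Hz for integer k ≥ 0.
k=0: 4 Hz.
k=1: 28 Hz, 36 Hz.
k=2: 60 Hz, 68 Hz.
k=3: 92 Hz, 100 Hz.
k=4: 124 Hz, 132 Hz.
Within [40 Hz, 96 Hz]: 60 Hz, 68 Hz, 92 Hz.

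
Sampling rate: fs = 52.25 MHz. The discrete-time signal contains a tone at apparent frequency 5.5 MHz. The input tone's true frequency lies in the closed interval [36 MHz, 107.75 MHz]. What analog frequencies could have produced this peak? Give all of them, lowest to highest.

46.75 MHz, 57.75 MHz, 99 MHz

Frequencies that alias to 5.5 MHz are k·fs ± 5.5 MHz for integer k ≥ 0.
k=0: 5.5 MHz.
k=1: 46.75 MHz, 57.75 MHz.
k=2: 99 MHz, 110 MHz.
k=3: 151.25 MHz, 162.25 MHz.
Within [36 MHz, 107.75 MHz]: 46.75 MHz, 57.75 MHz, 99 MHz.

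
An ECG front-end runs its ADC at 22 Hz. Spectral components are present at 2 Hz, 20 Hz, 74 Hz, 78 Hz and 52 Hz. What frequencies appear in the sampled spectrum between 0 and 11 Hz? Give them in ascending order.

fs/2 = 11 Hz.
2 Hz ≤ fs/2 = 11 Hz, passes unchanged.
20 Hz > fs/2 = 11 Hz, folds to fs − 20 Hz = 2 Hz.
74 Hz mod fs = 8 Hz.
8 Hz ≤ fs/2 = 11 Hz, appears at 8 Hz.
78 Hz mod fs = 12 Hz.
12 Hz > fs/2 = 11 Hz, folds to fs − 12 Hz = 10 Hz.
52 Hz mod fs = 8 Hz.
8 Hz ≤ fs/2 = 11 Hz, appears at 8 Hz.
Distinct values: {2 Hz, 8 Hz, 10 Hz}.

2 Hz, 8 Hz, 10 Hz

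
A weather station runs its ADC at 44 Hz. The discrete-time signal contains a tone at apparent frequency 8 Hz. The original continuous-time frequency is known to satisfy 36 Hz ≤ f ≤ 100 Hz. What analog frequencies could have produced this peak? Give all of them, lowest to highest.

36 Hz, 52 Hz, 80 Hz, 96 Hz

Frequencies that alias to 8 Hz are k·fs ± 8 Hz for integer k ≥ 0.
k=0: 8 Hz.
k=1: 36 Hz, 52 Hz.
k=2: 80 Hz, 96 Hz.
k=3: 124 Hz, 140 Hz.
Within [36 Hz, 100 Hz]: 36 Hz, 52 Hz, 80 Hz, 96 Hz.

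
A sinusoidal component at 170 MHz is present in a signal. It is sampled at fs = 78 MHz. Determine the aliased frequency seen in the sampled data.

14 MHz

170 MHz mod fs = 14 MHz.
14 MHz ≤ fs/2 = 39 MHz, appears at 14 MHz.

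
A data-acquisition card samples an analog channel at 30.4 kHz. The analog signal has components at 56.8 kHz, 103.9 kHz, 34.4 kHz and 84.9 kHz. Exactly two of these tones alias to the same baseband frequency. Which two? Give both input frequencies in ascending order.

fs/2 = 15.2 kHz.
56.8 kHz mod fs = 26.4 kHz.
26.4 kHz > fs/2 = 15.2 kHz, folds to fs − 26.4 kHz = 4 kHz.
103.9 kHz mod fs = 12.7 kHz.
12.7 kHz ≤ fs/2 = 15.2 kHz, appears at 12.7 kHz.
34.4 kHz mod fs = 4 kHz.
4 kHz ≤ fs/2 = 15.2 kHz, appears at 4 kHz.
84.9 kHz mod fs = 24.1 kHz.
24.1 kHz > fs/2 = 15.2 kHz, folds to fs − 24.1 kHz = 6.3 kHz.
34.4 kHz and 56.8 kHz both map to 4 kHz.

34.4 kHz, 56.8 kHz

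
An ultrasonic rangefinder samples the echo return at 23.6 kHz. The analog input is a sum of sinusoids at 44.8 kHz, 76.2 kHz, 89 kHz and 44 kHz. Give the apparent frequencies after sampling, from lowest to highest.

2.4 kHz, 3.2 kHz, 5.4 kHz

fs/2 = 11.8 kHz.
44.8 kHz mod fs = 21.2 kHz.
21.2 kHz > fs/2 = 11.8 kHz, folds to fs − 21.2 kHz = 2.4 kHz.
76.2 kHz mod fs = 5.4 kHz.
5.4 kHz ≤ fs/2 = 11.8 kHz, appears at 5.4 kHz.
89 kHz mod fs = 18.2 kHz.
18.2 kHz > fs/2 = 11.8 kHz, folds to fs − 18.2 kHz = 5.4 kHz.
44 kHz mod fs = 20.4 kHz.
20.4 kHz > fs/2 = 11.8 kHz, folds to fs − 20.4 kHz = 3.2 kHz.
Distinct values: {2.4 kHz, 3.2 kHz, 5.4 kHz}.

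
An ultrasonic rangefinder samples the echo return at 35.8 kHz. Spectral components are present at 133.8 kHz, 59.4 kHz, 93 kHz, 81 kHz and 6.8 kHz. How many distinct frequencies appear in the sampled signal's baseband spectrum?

4

fs/2 = 17.9 kHz.
133.8 kHz mod fs = 26.4 kHz.
26.4 kHz > fs/2 = 17.9 kHz, folds to fs − 26.4 kHz = 9.4 kHz.
59.4 kHz mod fs = 23.6 kHz.
23.6 kHz > fs/2 = 17.9 kHz, folds to fs − 23.6 kHz = 12.2 kHz.
93 kHz mod fs = 21.4 kHz.
21.4 kHz > fs/2 = 17.9 kHz, folds to fs − 21.4 kHz = 14.4 kHz.
81 kHz mod fs = 9.4 kHz.
9.4 kHz ≤ fs/2 = 17.9 kHz, appears at 9.4 kHz.
6.8 kHz ≤ fs/2 = 17.9 kHz, passes unchanged.
Distinct values: {6.8 kHz, 9.4 kHz, 12.2 kHz, 14.4 kHz} → 4.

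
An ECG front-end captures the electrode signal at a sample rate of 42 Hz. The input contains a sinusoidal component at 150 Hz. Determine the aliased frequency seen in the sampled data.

18 Hz

150 Hz mod fs = 24 Hz.
24 Hz > fs/2 = 21 Hz, folds to fs − 24 Hz = 18 Hz.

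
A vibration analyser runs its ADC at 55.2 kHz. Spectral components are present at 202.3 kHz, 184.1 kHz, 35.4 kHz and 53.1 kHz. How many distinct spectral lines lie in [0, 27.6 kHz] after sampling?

fs/2 = 27.6 kHz.
202.3 kHz mod fs = 36.7 kHz.
36.7 kHz > fs/2 = 27.6 kHz, folds to fs − 36.7 kHz = 18.5 kHz.
184.1 kHz mod fs = 18.5 kHz.
18.5 kHz ≤ fs/2 = 27.6 kHz, appears at 18.5 kHz.
35.4 kHz > fs/2 = 27.6 kHz, folds to fs − 35.4 kHz = 19.8 kHz.
53.1 kHz > fs/2 = 27.6 kHz, folds to fs − 53.1 kHz = 2.1 kHz.
Distinct values: {2.1 kHz, 18.5 kHz, 19.8 kHz} → 3.

3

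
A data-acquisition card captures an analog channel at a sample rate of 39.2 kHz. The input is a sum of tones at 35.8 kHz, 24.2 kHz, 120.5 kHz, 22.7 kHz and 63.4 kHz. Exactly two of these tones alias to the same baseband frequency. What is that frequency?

15 kHz

fs/2 = 19.6 kHz.
35.8 kHz > fs/2 = 19.6 kHz, folds to fs − 35.8 kHz = 3.4 kHz.
24.2 kHz > fs/2 = 19.6 kHz, folds to fs − 24.2 kHz = 15 kHz.
120.5 kHz mod fs = 2.9 kHz.
2.9 kHz ≤ fs/2 = 19.6 kHz, appears at 2.9 kHz.
22.7 kHz > fs/2 = 19.6 kHz, folds to fs − 22.7 kHz = 16.5 kHz.
63.4 kHz mod fs = 24.2 kHz.
24.2 kHz > fs/2 = 19.6 kHz, folds to fs − 24.2 kHz = 15 kHz.
24.2 kHz and 63.4 kHz both map to 15 kHz.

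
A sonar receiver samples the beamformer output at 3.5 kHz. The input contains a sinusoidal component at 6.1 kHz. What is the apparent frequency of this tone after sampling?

0.9 kHz

6.1 kHz mod fs = 2.6 kHz.
2.6 kHz > fs/2 = 1.75 kHz, folds to fs − 2.6 kHz = 0.9 kHz.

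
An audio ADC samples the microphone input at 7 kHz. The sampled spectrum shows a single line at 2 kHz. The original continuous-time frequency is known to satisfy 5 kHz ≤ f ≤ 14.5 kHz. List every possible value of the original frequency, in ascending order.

Frequencies that alias to 2 kHz are k·fs ± 2 kHz for integer k ≥ 0.
k=0: 2 kHz.
k=1: 5 kHz, 9 kHz.
k=2: 12 kHz, 16 kHz.
k=3: 19 kHz, 23 kHz.
Within [5 kHz, 14.5 kHz]: 5 kHz, 9 kHz, 12 kHz.

5 kHz, 9 kHz, 12 kHz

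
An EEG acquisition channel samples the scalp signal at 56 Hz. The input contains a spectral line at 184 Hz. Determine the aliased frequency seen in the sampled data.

16 Hz

184 Hz mod fs = 16 Hz.
16 Hz ≤ fs/2 = 28 Hz, appears at 16 Hz.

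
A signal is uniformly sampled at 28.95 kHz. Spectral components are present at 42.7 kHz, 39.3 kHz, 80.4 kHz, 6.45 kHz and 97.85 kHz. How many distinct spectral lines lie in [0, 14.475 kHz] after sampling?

fs/2 = 14.475 kHz.
42.7 kHz mod fs = 13.75 kHz.
13.75 kHz ≤ fs/2 = 14.475 kHz, appears at 13.75 kHz.
39.3 kHz mod fs = 10.35 kHz.
10.35 kHz ≤ fs/2 = 14.475 kHz, appears at 10.35 kHz.
80.4 kHz mod fs = 22.5 kHz.
22.5 kHz > fs/2 = 14.475 kHz, folds to fs − 22.5 kHz = 6.45 kHz.
6.45 kHz ≤ fs/2 = 14.475 kHz, passes unchanged.
97.85 kHz mod fs = 11 kHz.
11 kHz ≤ fs/2 = 14.475 kHz, appears at 11 kHz.
Distinct values: {6.45 kHz, 10.35 kHz, 11 kHz, 13.75 kHz} → 4.

4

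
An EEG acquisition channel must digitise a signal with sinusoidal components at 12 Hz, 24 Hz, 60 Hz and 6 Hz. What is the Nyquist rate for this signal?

Highest-frequency component: 60 Hz.
Nyquist rate = 2 × 60 Hz = 120 Hz.

120 Hz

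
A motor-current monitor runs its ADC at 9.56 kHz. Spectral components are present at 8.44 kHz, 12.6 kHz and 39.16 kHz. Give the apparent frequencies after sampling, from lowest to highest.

0.92 kHz, 1.12 kHz, 3.04 kHz

fs/2 = 4.78 kHz.
8.44 kHz > fs/2 = 4.78 kHz, folds to fs − 8.44 kHz = 1.12 kHz.
12.6 kHz mod fs = 3.04 kHz.
3.04 kHz ≤ fs/2 = 4.78 kHz, appears at 3.04 kHz.
39.16 kHz mod fs = 0.92 kHz.
0.92 kHz ≤ fs/2 = 4.78 kHz, appears at 0.92 kHz.
Distinct values: {0.92 kHz, 1.12 kHz, 3.04 kHz}.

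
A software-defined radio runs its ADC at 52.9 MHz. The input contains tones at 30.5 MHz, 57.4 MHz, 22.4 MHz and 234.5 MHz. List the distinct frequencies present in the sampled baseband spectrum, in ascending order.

4.5 MHz, 22.4 MHz, 22.9 MHz

fs/2 = 26.45 MHz.
30.5 MHz > fs/2 = 26.45 MHz, folds to fs − 30.5 MHz = 22.4 MHz.
57.4 MHz mod fs = 4.5 MHz.
4.5 MHz ≤ fs/2 = 26.45 MHz, appears at 4.5 MHz.
22.4 MHz ≤ fs/2 = 26.45 MHz, passes unchanged.
234.5 MHz mod fs = 22.9 MHz.
22.9 MHz ≤ fs/2 = 26.45 MHz, appears at 22.9 MHz.
Distinct values: {4.5 MHz, 22.4 MHz, 22.9 MHz}.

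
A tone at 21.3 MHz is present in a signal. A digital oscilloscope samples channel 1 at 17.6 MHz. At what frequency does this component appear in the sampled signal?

21.3 MHz mod fs = 3.7 MHz.
3.7 MHz ≤ fs/2 = 8.8 MHz, appears at 3.7 MHz.

3.7 MHz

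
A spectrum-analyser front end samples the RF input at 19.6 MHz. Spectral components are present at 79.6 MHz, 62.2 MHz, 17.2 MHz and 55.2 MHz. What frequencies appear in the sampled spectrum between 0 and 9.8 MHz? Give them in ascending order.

1.2 MHz, 2.4 MHz, 3.4 MHz, 3.6 MHz

fs/2 = 9.8 MHz.
79.6 MHz mod fs = 1.2 MHz.
1.2 MHz ≤ fs/2 = 9.8 MHz, appears at 1.2 MHz.
62.2 MHz mod fs = 3.4 MHz.
3.4 MHz ≤ fs/2 = 9.8 MHz, appears at 3.4 MHz.
17.2 MHz > fs/2 = 9.8 MHz, folds to fs − 17.2 MHz = 2.4 MHz.
55.2 MHz mod fs = 16 MHz.
16 MHz > fs/2 = 9.8 MHz, folds to fs − 16 MHz = 3.6 MHz.
Distinct values: {1.2 MHz, 2.4 MHz, 3.4 MHz, 3.6 MHz}.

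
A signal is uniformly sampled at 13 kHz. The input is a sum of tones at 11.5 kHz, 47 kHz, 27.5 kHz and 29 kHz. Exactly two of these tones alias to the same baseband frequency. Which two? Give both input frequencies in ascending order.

fs/2 = 6.5 kHz.
11.5 kHz > fs/2 = 6.5 kHz, folds to fs − 11.5 kHz = 1.5 kHz.
47 kHz mod fs = 8 kHz.
8 kHz > fs/2 = 6.5 kHz, folds to fs − 8 kHz = 5 kHz.
27.5 kHz mod fs = 1.5 kHz.
1.5 kHz ≤ fs/2 = 6.5 kHz, appears at 1.5 kHz.
29 kHz mod fs = 3 kHz.
3 kHz ≤ fs/2 = 6.5 kHz, appears at 3 kHz.
11.5 kHz and 27.5 kHz both map to 1.5 kHz.

11.5 kHz, 27.5 kHz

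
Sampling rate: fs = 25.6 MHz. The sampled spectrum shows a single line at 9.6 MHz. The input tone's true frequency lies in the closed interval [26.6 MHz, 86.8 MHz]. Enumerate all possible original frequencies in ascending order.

35.2 MHz, 41.6 MHz, 60.8 MHz, 67.2 MHz, 86.4 MHz

Frequencies that alias to 9.6 MHz are k·fs ± 9.6 MHz for integer k ≥ 0.
k=0: 9.6 MHz.
k=1: 16 MHz, 35.2 MHz.
k=2: 41.6 MHz, 60.8 MHz.
k=3: 67.2 MHz, 86.4 MHz.
k=4: 92.8 MHz, 112 MHz.
Within [26.6 MHz, 86.8 MHz]: 35.2 MHz, 41.6 MHz, 60.8 MHz, 67.2 MHz, 86.4 MHz.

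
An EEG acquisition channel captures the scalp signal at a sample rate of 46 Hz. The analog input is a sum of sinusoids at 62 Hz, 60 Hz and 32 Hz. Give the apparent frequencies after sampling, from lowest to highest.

14 Hz, 16 Hz

fs/2 = 23 Hz.
62 Hz mod fs = 16 Hz.
16 Hz ≤ fs/2 = 23 Hz, appears at 16 Hz.
60 Hz mod fs = 14 Hz.
14 Hz ≤ fs/2 = 23 Hz, appears at 14 Hz.
32 Hz > fs/2 = 23 Hz, folds to fs − 32 Hz = 14 Hz.
Distinct values: {14 Hz, 16 Hz}.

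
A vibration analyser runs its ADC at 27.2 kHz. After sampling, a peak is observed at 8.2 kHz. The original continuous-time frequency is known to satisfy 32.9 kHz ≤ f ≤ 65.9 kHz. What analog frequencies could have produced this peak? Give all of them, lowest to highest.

35.4 kHz, 46.2 kHz, 62.6 kHz

Frequencies that alias to 8.2 kHz are k·fs ± 8.2 kHz for integer k ≥ 0.
k=0: 8.2 kHz.
k=1: 19 kHz, 35.4 kHz.
k=2: 46.2 kHz, 62.6 kHz.
k=3: 73.4 kHz, 89.8 kHz.
Within [32.9 kHz, 65.9 kHz]: 35.4 kHz, 46.2 kHz, 62.6 kHz.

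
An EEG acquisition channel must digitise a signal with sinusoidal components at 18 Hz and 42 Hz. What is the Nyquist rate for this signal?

Highest-frequency component: 42 Hz.
Nyquist rate = 2 × 42 Hz = 84 Hz.

84 Hz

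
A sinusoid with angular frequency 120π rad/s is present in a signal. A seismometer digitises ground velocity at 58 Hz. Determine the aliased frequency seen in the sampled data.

ω = 120π rad/s → f = ω/(2π) = 60 Hz.
60 Hz mod fs = 2 Hz.
2 Hz ≤ fs/2 = 29 Hz, appears at 2 Hz.

2 Hz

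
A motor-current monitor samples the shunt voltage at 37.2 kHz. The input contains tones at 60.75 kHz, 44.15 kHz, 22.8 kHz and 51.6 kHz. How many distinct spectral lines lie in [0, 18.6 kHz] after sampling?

fs/2 = 18.6 kHz.
60.75 kHz mod fs = 23.55 kHz.
23.55 kHz > fs/2 = 18.6 kHz, folds to fs − 23.55 kHz = 13.65 kHz.
44.15 kHz mod fs = 6.95 kHz.
6.95 kHz ≤ fs/2 = 18.6 kHz, appears at 6.95 kHz.
22.8 kHz > fs/2 = 18.6 kHz, folds to fs − 22.8 kHz = 14.4 kHz.
51.6 kHz mod fs = 14.4 kHz.
14.4 kHz ≤ fs/2 = 18.6 kHz, appears at 14.4 kHz.
Distinct values: {6.95 kHz, 13.65 kHz, 14.4 kHz} → 3.

3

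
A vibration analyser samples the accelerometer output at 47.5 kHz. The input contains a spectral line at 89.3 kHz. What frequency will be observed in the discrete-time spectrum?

89.3 kHz mod fs = 41.8 kHz.
41.8 kHz > fs/2 = 23.75 kHz, folds to fs − 41.8 kHz = 5.7 kHz.

5.7 kHz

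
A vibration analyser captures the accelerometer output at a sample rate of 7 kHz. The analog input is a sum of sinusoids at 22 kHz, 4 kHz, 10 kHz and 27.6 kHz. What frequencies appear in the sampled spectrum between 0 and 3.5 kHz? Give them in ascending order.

0.4 kHz, 1 kHz, 3 kHz

fs/2 = 3.5 kHz.
22 kHz mod fs = 1 kHz.
1 kHz ≤ fs/2 = 3.5 kHz, appears at 1 kHz.
4 kHz > fs/2 = 3.5 kHz, folds to fs − 4 kHz = 3 kHz.
10 kHz mod fs = 3 kHz.
3 kHz ≤ fs/2 = 3.5 kHz, appears at 3 kHz.
27.6 kHz mod fs = 6.6 kHz.
6.6 kHz > fs/2 = 3.5 kHz, folds to fs − 6.6 kHz = 0.4 kHz.
Distinct values: {0.4 kHz, 1 kHz, 3 kHz}.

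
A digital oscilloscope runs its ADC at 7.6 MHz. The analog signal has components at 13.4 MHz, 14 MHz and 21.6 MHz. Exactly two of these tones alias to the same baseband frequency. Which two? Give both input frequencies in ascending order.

fs/2 = 3.8 MHz.
13.4 MHz mod fs = 5.8 MHz.
5.8 MHz > fs/2 = 3.8 MHz, folds to fs − 5.8 MHz = 1.8 MHz.
14 MHz mod fs = 6.4 MHz.
6.4 MHz > fs/2 = 3.8 MHz, folds to fs − 6.4 MHz = 1.2 MHz.
21.6 MHz mod fs = 6.4 MHz.
6.4 MHz > fs/2 = 3.8 MHz, folds to fs − 6.4 MHz = 1.2 MHz.
14 MHz and 21.6 MHz both map to 1.2 MHz.

14 MHz, 21.6 MHz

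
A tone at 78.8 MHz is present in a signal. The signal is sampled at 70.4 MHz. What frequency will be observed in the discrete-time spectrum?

8.4 MHz

78.8 MHz mod fs = 8.4 MHz.
8.4 MHz ≤ fs/2 = 35.2 MHz, appears at 8.4 MHz.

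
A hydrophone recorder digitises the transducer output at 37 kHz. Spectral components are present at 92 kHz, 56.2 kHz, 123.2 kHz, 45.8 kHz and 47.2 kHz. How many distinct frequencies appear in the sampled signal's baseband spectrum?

5

fs/2 = 18.5 kHz.
92 kHz mod fs = 18 kHz.
18 kHz ≤ fs/2 = 18.5 kHz, appears at 18 kHz.
56.2 kHz mod fs = 19.2 kHz.
19.2 kHz > fs/2 = 18.5 kHz, folds to fs − 19.2 kHz = 17.8 kHz.
123.2 kHz mod fs = 12.2 kHz.
12.2 kHz ≤ fs/2 = 18.5 kHz, appears at 12.2 kHz.
45.8 kHz mod fs = 8.8 kHz.
8.8 kHz ≤ fs/2 = 18.5 kHz, appears at 8.8 kHz.
47.2 kHz mod fs = 10.2 kHz.
10.2 kHz ≤ fs/2 = 18.5 kHz, appears at 10.2 kHz.
Distinct values: {8.8 kHz, 10.2 kHz, 12.2 kHz, 17.8 kHz, 18 kHz} → 5.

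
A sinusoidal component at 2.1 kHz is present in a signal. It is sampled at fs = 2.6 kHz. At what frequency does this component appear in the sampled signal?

0.5 kHz

2.1 kHz > fs/2 = 1.3 kHz, folds to fs − 2.1 kHz = 0.5 kHz.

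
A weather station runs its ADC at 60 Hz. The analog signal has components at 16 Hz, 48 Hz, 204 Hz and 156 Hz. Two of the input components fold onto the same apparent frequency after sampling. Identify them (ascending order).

156 Hz, 204 Hz

fs/2 = 30 Hz.
16 Hz ≤ fs/2 = 30 Hz, passes unchanged.
48 Hz > fs/2 = 30 Hz, folds to fs − 48 Hz = 12 Hz.
204 Hz mod fs = 24 Hz.
24 Hz ≤ fs/2 = 30 Hz, appears at 24 Hz.
156 Hz mod fs = 36 Hz.
36 Hz > fs/2 = 30 Hz, folds to fs − 36 Hz = 24 Hz.
156 Hz and 204 Hz both map to 24 Hz.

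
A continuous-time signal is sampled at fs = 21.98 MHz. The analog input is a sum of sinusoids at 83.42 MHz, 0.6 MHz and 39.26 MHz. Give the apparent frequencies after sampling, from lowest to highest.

0.6 MHz, 4.5 MHz, 4.7 MHz

fs/2 = 10.99 MHz.
83.42 MHz mod fs = 17.48 MHz.
17.48 MHz > fs/2 = 10.99 MHz, folds to fs − 17.48 MHz = 4.5 MHz.
0.6 MHz ≤ fs/2 = 10.99 MHz, passes unchanged.
39.26 MHz mod fs = 17.28 MHz.
17.28 MHz > fs/2 = 10.99 MHz, folds to fs − 17.28 MHz = 4.7 MHz.
Distinct values: {0.6 MHz, 4.5 MHz, 4.7 MHz}.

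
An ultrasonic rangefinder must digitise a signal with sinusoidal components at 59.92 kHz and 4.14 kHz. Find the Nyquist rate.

Highest-frequency component: 59.92 kHz.
Nyquist rate = 2 × 59.92 kHz = 119.84 kHz.

119.84 kHz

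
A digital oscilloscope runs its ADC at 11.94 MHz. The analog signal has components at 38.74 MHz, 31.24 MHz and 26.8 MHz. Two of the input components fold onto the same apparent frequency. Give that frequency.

2.92 MHz

fs/2 = 5.97 MHz.
38.74 MHz mod fs = 2.92 MHz.
2.92 MHz ≤ fs/2 = 5.97 MHz, appears at 2.92 MHz.
31.24 MHz mod fs = 7.36 MHz.
7.36 MHz > fs/2 = 5.97 MHz, folds to fs − 7.36 MHz = 4.58 MHz.
26.8 MHz mod fs = 2.92 MHz.
2.92 MHz ≤ fs/2 = 5.97 MHz, appears at 2.92 MHz.
26.8 MHz and 38.74 MHz both map to 2.92 MHz.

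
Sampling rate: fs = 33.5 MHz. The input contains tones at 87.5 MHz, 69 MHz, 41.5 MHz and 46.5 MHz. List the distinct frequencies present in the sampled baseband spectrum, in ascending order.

fs/2 = 16.75 MHz.
87.5 MHz mod fs = 20.5 MHz.
20.5 MHz > fs/2 = 16.75 MHz, folds to fs − 20.5 MHz = 13 MHz.
69 MHz mod fs = 2 MHz.
2 MHz ≤ fs/2 = 16.75 MHz, appears at 2 MHz.
41.5 MHz mod fs = 8 MHz.
8 MHz ≤ fs/2 = 16.75 MHz, appears at 8 MHz.
46.5 MHz mod fs = 13 MHz.
13 MHz ≤ fs/2 = 16.75 MHz, appears at 13 MHz.
Distinct values: {2 MHz, 8 MHz, 13 MHz}.

2 MHz, 8 MHz, 13 MHz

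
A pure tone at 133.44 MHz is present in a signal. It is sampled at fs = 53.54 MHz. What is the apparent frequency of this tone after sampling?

133.44 MHz mod fs = 26.36 MHz.
26.36 MHz ≤ fs/2 = 26.77 MHz, appears at 26.36 MHz.

26.36 MHz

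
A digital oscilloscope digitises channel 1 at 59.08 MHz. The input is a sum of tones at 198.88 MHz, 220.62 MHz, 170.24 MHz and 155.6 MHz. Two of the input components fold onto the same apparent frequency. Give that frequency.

fs/2 = 29.54 MHz.
198.88 MHz mod fs = 21.64 MHz.
21.64 MHz ≤ fs/2 = 29.54 MHz, appears at 21.64 MHz.
220.62 MHz mod fs = 43.38 MHz.
43.38 MHz > fs/2 = 29.54 MHz, folds to fs − 43.38 MHz = 15.7 MHz.
170.24 MHz mod fs = 52.08 MHz.
52.08 MHz > fs/2 = 29.54 MHz, folds to fs − 52.08 MHz = 7 MHz.
155.6 MHz mod fs = 37.44 MHz.
37.44 MHz > fs/2 = 29.54 MHz, folds to fs − 37.44 MHz = 21.64 MHz.
155.6 MHz and 198.88 MHz both map to 21.64 MHz.

21.64 MHz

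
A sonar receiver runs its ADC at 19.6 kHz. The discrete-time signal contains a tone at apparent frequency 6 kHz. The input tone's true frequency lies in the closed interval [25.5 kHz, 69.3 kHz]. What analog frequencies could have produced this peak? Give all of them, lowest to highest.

25.6 kHz, 33.2 kHz, 45.2 kHz, 52.8 kHz, 64.8 kHz

Frequencies that alias to 6 kHz are k·fs ± 6 kHz for integer k ≥ 0.
k=0: 6 kHz.
k=1: 13.6 kHz, 25.6 kHz.
k=2: 33.2 kHz, 45.2 kHz.
k=3: 52.8 kHz, 64.8 kHz.
k=4: 72.4 kHz, 84.4 kHz.
Within [25.5 kHz, 69.3 kHz]: 25.6 kHz, 33.2 kHz, 45.2 kHz, 52.8 kHz, 64.8 kHz.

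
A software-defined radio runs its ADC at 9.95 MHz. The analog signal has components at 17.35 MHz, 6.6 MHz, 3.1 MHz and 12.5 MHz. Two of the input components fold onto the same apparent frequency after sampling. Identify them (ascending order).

fs/2 = 4.975 MHz.
17.35 MHz mod fs = 7.4 MHz.
7.4 MHz > fs/2 = 4.975 MHz, folds to fs − 7.4 MHz = 2.55 MHz.
6.6 MHz > fs/2 = 4.975 MHz, folds to fs − 6.6 MHz = 3.35 MHz.
3.1 MHz ≤ fs/2 = 4.975 MHz, passes unchanged.
12.5 MHz mod fs = 2.55 MHz.
2.55 MHz ≤ fs/2 = 4.975 MHz, appears at 2.55 MHz.
12.5 MHz and 17.35 MHz both map to 2.55 MHz.

12.5 MHz, 17.35 MHz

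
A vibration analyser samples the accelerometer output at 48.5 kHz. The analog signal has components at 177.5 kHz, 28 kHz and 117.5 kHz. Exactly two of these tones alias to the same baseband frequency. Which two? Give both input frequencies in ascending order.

28 kHz, 117.5 kHz

fs/2 = 24.25 kHz.
177.5 kHz mod fs = 32 kHz.
32 kHz > fs/2 = 24.25 kHz, folds to fs − 32 kHz = 16.5 kHz.
28 kHz > fs/2 = 24.25 kHz, folds to fs − 28 kHz = 20.5 kHz.
117.5 kHz mod fs = 20.5 kHz.
20.5 kHz ≤ fs/2 = 24.25 kHz, appears at 20.5 kHz.
28 kHz and 117.5 kHz both map to 20.5 kHz.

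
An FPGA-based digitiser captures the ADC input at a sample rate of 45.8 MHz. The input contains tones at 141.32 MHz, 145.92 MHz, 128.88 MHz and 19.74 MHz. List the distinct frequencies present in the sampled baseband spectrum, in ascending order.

fs/2 = 22.9 MHz.
141.32 MHz mod fs = 3.92 MHz.
3.92 MHz ≤ fs/2 = 22.9 MHz, appears at 3.92 MHz.
145.92 MHz mod fs = 8.52 MHz.
8.52 MHz ≤ fs/2 = 22.9 MHz, appears at 8.52 MHz.
128.88 MHz mod fs = 37.28 MHz.
37.28 MHz > fs/2 = 22.9 MHz, folds to fs − 37.28 MHz = 8.52 MHz.
19.74 MHz ≤ fs/2 = 22.9 MHz, passes unchanged.
Distinct values: {3.92 MHz, 8.52 MHz, 19.74 MHz}.

3.92 MHz, 8.52 MHz, 19.74 MHz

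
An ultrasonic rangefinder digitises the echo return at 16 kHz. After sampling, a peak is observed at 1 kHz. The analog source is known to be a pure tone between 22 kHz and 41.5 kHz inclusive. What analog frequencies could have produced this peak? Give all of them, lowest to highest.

31 kHz, 33 kHz

Frequencies that alias to 1 kHz are k·fs ± 1 kHz for integer k ≥ 0.
k=0: 1 kHz.
k=1: 15 kHz, 17 kHz.
k=2: 31 kHz, 33 kHz.
k=3: 47 kHz, 49 kHz.
Within [22 kHz, 41.5 kHz]: 31 kHz, 33 kHz.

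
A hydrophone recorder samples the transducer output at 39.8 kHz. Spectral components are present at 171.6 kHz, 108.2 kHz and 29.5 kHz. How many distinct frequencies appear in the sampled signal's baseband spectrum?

3

fs/2 = 19.9 kHz.
171.6 kHz mod fs = 12.4 kHz.
12.4 kHz ≤ fs/2 = 19.9 kHz, appears at 12.4 kHz.
108.2 kHz mod fs = 28.6 kHz.
28.6 kHz > fs/2 = 19.9 kHz, folds to fs − 28.6 kHz = 11.2 kHz.
29.5 kHz > fs/2 = 19.9 kHz, folds to fs − 29.5 kHz = 10.3 kHz.
Distinct values: {10.3 kHz, 11.2 kHz, 12.4 kHz} → 3.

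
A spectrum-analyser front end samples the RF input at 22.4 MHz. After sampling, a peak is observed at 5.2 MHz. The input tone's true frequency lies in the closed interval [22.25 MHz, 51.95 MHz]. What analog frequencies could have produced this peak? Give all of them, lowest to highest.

27.6 MHz, 39.6 MHz, 50 MHz

Frequencies that alias to 5.2 MHz are k·fs ± 5.2 MHz for integer k ≥ 0.
k=0: 5.2 MHz.
k=1: 17.2 MHz, 27.6 MHz.
k=2: 39.6 MHz, 50 MHz.
k=3: 62 MHz, 72.4 MHz.
Within [22.25 MHz, 51.95 MHz]: 27.6 MHz, 39.6 MHz, 50 MHz.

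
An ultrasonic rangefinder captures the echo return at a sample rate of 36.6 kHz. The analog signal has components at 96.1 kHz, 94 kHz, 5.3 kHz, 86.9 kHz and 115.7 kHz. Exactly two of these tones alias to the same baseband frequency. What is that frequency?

13.7 kHz

fs/2 = 18.3 kHz.
96.1 kHz mod fs = 22.9 kHz.
22.9 kHz > fs/2 = 18.3 kHz, folds to fs − 22.9 kHz = 13.7 kHz.
94 kHz mod fs = 20.8 kHz.
20.8 kHz > fs/2 = 18.3 kHz, folds to fs − 20.8 kHz = 15.8 kHz.
5.3 kHz ≤ fs/2 = 18.3 kHz, passes unchanged.
86.9 kHz mod fs = 13.7 kHz.
13.7 kHz ≤ fs/2 = 18.3 kHz, appears at 13.7 kHz.
115.7 kHz mod fs = 5.9 kHz.
5.9 kHz ≤ fs/2 = 18.3 kHz, appears at 5.9 kHz.
86.9 kHz and 96.1 kHz both map to 13.7 kHz.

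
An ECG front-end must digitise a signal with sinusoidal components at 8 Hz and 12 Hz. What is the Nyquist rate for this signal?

24 Hz

Highest-frequency component: 12 Hz.
Nyquist rate = 2 × 12 Hz = 24 Hz.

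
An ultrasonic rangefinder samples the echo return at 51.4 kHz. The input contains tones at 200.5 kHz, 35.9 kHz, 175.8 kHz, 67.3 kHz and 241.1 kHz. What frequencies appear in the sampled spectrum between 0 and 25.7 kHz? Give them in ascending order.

fs/2 = 25.7 kHz.
200.5 kHz mod fs = 46.3 kHz.
46.3 kHz > fs/2 = 25.7 kHz, folds to fs − 46.3 kHz = 5.1 kHz.
35.9 kHz > fs/2 = 25.7 kHz, folds to fs − 35.9 kHz = 15.5 kHz.
175.8 kHz mod fs = 21.6 kHz.
21.6 kHz ≤ fs/2 = 25.7 kHz, appears at 21.6 kHz.
67.3 kHz mod fs = 15.9 kHz.
15.9 kHz ≤ fs/2 = 25.7 kHz, appears at 15.9 kHz.
241.1 kHz mod fs = 35.5 kHz.
35.5 kHz > fs/2 = 25.7 kHz, folds to fs − 35.5 kHz = 15.9 kHz.
Distinct values: {5.1 kHz, 15.5 kHz, 15.9 kHz, 21.6 kHz}.

5.1 kHz, 15.5 kHz, 15.9 kHz, 21.6 kHz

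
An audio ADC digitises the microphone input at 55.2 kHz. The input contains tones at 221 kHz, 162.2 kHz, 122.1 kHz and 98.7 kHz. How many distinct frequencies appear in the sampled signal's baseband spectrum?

fs/2 = 27.6 kHz.
221 kHz mod fs = 0.2 kHz.
0.2 kHz ≤ fs/2 = 27.6 kHz, appears at 0.2 kHz.
162.2 kHz mod fs = 51.8 kHz.
51.8 kHz > fs/2 = 27.6 kHz, folds to fs − 51.8 kHz = 3.4 kHz.
122.1 kHz mod fs = 11.7 kHz.
11.7 kHz ≤ fs/2 = 27.6 kHz, appears at 11.7 kHz.
98.7 kHz mod fs = 43.5 kHz.
43.5 kHz > fs/2 = 27.6 kHz, folds to fs − 43.5 kHz = 11.7 kHz.
Distinct values: {0.2 kHz, 3.4 kHz, 11.7 kHz} → 3.

3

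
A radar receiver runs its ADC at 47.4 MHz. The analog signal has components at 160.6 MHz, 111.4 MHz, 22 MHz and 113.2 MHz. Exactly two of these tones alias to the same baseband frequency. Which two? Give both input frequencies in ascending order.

113.2 MHz, 160.6 MHz

fs/2 = 23.7 MHz.
160.6 MHz mod fs = 18.4 MHz.
18.4 MHz ≤ fs/2 = 23.7 MHz, appears at 18.4 MHz.
111.4 MHz mod fs = 16.6 MHz.
16.6 MHz ≤ fs/2 = 23.7 MHz, appears at 16.6 MHz.
22 MHz ≤ fs/2 = 23.7 MHz, passes unchanged.
113.2 MHz mod fs = 18.4 MHz.
18.4 MHz ≤ fs/2 = 23.7 MHz, appears at 18.4 MHz.
113.2 MHz and 160.6 MHz both map to 18.4 MHz.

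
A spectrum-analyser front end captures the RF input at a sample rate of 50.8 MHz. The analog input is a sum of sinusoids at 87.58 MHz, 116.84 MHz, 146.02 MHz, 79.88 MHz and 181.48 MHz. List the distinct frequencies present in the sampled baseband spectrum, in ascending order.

6.38 MHz, 14.02 MHz, 15.24 MHz, 21.72 MHz

fs/2 = 25.4 MHz.
87.58 MHz mod fs = 36.78 MHz.
36.78 MHz > fs/2 = 25.4 MHz, folds to fs − 36.78 MHz = 14.02 MHz.
116.84 MHz mod fs = 15.24 MHz.
15.24 MHz ≤ fs/2 = 25.4 MHz, appears at 15.24 MHz.
146.02 MHz mod fs = 44.42 MHz.
44.42 MHz > fs/2 = 25.4 MHz, folds to fs − 44.42 MHz = 6.38 MHz.
79.88 MHz mod fs = 29.08 MHz.
29.08 MHz > fs/2 = 25.4 MHz, folds to fs − 29.08 MHz = 21.72 MHz.
181.48 MHz mod fs = 29.08 MHz.
29.08 MHz > fs/2 = 25.4 MHz, folds to fs − 29.08 MHz = 21.72 MHz.
Distinct values: {6.38 MHz, 14.02 MHz, 15.24 MHz, 21.72 MHz}.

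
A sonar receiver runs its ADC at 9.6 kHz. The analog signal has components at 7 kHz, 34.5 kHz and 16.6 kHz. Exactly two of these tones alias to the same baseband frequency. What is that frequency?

2.6 kHz

fs/2 = 4.8 kHz.
7 kHz > fs/2 = 4.8 kHz, folds to fs − 7 kHz = 2.6 kHz.
34.5 kHz mod fs = 5.7 kHz.
5.7 kHz > fs/2 = 4.8 kHz, folds to fs − 5.7 kHz = 3.9 kHz.
16.6 kHz mod fs = 7 kHz.
7 kHz > fs/2 = 4.8 kHz, folds to fs − 7 kHz = 2.6 kHz.
7 kHz and 16.6 kHz both map to 2.6 kHz.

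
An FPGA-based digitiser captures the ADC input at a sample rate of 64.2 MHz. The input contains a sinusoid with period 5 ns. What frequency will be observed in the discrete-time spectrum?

T = 5 ns → f = 1/T = 200 MHz.
200 MHz mod fs = 7.4 MHz.
7.4 MHz ≤ fs/2 = 32.1 MHz, appears at 7.4 MHz.

7.4 MHz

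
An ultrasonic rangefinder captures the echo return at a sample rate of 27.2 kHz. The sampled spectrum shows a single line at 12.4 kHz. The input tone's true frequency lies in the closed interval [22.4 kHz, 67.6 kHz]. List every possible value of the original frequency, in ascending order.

39.6 kHz, 42 kHz, 66.8 kHz

Frequencies that alias to 12.4 kHz are k·fs ± 12.4 kHz for integer k ≥ 0.
k=0: 12.4 kHz.
k=1: 14.8 kHz, 39.6 kHz.
k=2: 42 kHz, 66.8 kHz.
k=3: 69.2 kHz, 94 kHz.
Within [22.4 kHz, 67.6 kHz]: 39.6 kHz, 42 kHz, 66.8 kHz.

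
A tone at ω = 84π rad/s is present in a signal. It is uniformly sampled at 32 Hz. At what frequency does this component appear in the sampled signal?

10 Hz

ω = 84π rad/s → f = ω/(2π) = 42 Hz.
42 Hz mod fs = 10 Hz.
10 Hz ≤ fs/2 = 16 Hz, appears at 10 Hz.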